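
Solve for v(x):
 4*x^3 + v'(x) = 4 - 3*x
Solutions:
 v(x) = C1 - x^4 - 3*x^2/2 + 4*x


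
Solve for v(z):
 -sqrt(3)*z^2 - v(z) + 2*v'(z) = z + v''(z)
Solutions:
 v(z) = -sqrt(3)*z^2 - 4*sqrt(3)*z - z + (C1 + C2*z)*exp(z) - 6*sqrt(3) - 2


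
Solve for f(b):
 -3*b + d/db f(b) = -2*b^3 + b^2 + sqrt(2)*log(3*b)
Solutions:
 f(b) = C1 - b^4/2 + b^3/3 + 3*b^2/2 + sqrt(2)*b*log(b) - sqrt(2)*b + sqrt(2)*b*log(3)


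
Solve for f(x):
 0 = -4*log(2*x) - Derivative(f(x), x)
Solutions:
 f(x) = C1 - 4*x*log(x) - x*log(16) + 4*x


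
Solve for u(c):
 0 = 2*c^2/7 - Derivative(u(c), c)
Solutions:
 u(c) = C1 + 2*c^3/21


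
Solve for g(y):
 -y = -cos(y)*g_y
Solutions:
 g(y) = C1 + Integral(y/cos(y), y)


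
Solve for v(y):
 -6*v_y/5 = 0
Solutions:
 v(y) = C1


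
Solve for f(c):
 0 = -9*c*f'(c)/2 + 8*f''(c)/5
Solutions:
 f(c) = C1 + C2*erfi(3*sqrt(10)*c/8)


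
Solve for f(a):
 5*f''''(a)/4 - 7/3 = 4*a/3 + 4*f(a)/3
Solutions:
 f(a) = C1*exp(-2*15^(3/4)*a/15) + C2*exp(2*15^(3/4)*a/15) + C3*sin(2*15^(3/4)*a/15) + C4*cos(2*15^(3/4)*a/15) - a - 7/4


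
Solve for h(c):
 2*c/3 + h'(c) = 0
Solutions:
 h(c) = C1 - c^2/3


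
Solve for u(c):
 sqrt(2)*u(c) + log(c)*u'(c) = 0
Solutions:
 u(c) = C1*exp(-sqrt(2)*li(c))


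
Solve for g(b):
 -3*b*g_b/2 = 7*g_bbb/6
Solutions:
 g(b) = C1 + Integral(C2*airyai(-21^(2/3)*b/7) + C3*airybi(-21^(2/3)*b/7), b)


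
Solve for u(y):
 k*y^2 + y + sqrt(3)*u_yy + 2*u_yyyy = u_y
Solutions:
 u(y) = C1 + C2*exp(-y*(-2^(2/3)*3^(5/6)/(3 + sqrt(2*sqrt(3) + 9))^(1/3) + 18^(1/3)*(3 + sqrt(2*sqrt(3) + 9))^(1/3))/12)*sin(y*(12^(1/3)/(3 + sqrt(2*sqrt(3) + 9))^(1/3) + 2^(1/3)*3^(1/6)*(3 + sqrt(2*sqrt(3) + 9))^(1/3))/4) + C3*exp(-y*(-2^(2/3)*3^(5/6)/(3 + sqrt(2*sqrt(3) + 9))^(1/3) + 18^(1/3)*(3 + sqrt(2*sqrt(3) + 9))^(1/3))/12)*cos(y*(12^(1/3)/(3 + sqrt(2*sqrt(3) + 9))^(1/3) + 2^(1/3)*3^(1/6)*(3 + sqrt(2*sqrt(3) + 9))^(1/3))/4) + C4*exp(y*(-2^(2/3)*3^(5/6)/(3 + sqrt(2*sqrt(3) + 9))^(1/3) + 18^(1/3)*(3 + sqrt(2*sqrt(3) + 9))^(1/3))/6) + k*y^3/3 + sqrt(3)*k*y^2 + 6*k*y + y^2/2 + sqrt(3)*y


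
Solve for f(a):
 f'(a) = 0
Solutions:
 f(a) = C1


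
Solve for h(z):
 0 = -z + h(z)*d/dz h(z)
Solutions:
 h(z) = -sqrt(C1 + z^2)
 h(z) = sqrt(C1 + z^2)


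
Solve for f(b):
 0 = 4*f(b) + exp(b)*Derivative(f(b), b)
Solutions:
 f(b) = C1*exp(4*exp(-b))


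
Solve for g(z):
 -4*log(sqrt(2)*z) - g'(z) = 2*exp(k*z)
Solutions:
 g(z) = C1 - 4*z*log(z) + 2*z*(2 - log(2)) + Piecewise((-2*exp(k*z)/k, Ne(k, 0)), (-2*z, True))


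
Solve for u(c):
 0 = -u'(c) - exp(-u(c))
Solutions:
 u(c) = log(C1 - c)


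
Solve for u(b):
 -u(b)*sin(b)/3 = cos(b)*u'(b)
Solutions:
 u(b) = C1*cos(b)^(1/3)


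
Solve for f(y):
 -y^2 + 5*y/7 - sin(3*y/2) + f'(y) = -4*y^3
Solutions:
 f(y) = C1 - y^4 + y^3/3 - 5*y^2/14 - 2*cos(3*y/2)/3


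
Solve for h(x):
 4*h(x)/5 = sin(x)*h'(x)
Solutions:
 h(x) = C1*(cos(x) - 1)^(2/5)/(cos(x) + 1)^(2/5)


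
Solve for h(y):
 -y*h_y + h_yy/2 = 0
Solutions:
 h(y) = C1 + C2*erfi(y)


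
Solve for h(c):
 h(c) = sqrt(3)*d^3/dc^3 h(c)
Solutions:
 h(c) = C3*exp(3^(5/6)*c/3) + (C1*sin(3^(1/3)*c/2) + C2*cos(3^(1/3)*c/2))*exp(-3^(5/6)*c/6)


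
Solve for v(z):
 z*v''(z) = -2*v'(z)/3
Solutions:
 v(z) = C1 + C2*z^(1/3)


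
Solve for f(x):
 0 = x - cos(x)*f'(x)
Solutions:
 f(x) = C1 + Integral(x/cos(x), x)


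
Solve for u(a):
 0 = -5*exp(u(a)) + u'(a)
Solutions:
 u(a) = log(-1/(C1 + 5*a))


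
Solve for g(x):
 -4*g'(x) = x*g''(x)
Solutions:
 g(x) = C1 + C2/x^3


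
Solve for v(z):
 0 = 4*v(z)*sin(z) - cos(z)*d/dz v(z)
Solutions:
 v(z) = C1/cos(z)^4


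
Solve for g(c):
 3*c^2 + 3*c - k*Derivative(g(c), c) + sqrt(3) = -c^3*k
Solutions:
 g(c) = C1 + c^4/4 + c^3/k + 3*c^2/(2*k) + sqrt(3)*c/k


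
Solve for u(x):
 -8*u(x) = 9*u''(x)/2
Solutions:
 u(x) = C1*sin(4*x/3) + C2*cos(4*x/3)


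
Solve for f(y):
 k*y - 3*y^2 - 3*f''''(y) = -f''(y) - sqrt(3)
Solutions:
 f(y) = C1 + C2*y + C3*exp(-sqrt(3)*y/3) + C4*exp(sqrt(3)*y/3) - k*y^3/6 + y^4/4 + y^2*(9 - sqrt(3)/2)


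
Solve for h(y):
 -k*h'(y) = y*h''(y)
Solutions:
 h(y) = C1 + y^(1 - re(k))*(C2*sin(log(y)*Abs(im(k))) + C3*cos(log(y)*im(k)))


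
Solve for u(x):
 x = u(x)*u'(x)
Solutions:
 u(x) = -sqrt(C1 + x^2)
 u(x) = sqrt(C1 + x^2)


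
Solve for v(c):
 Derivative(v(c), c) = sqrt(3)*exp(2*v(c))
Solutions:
 v(c) = log(-sqrt(-1/(C1 + sqrt(3)*c))) - log(2)/2
 v(c) = log(-1/(C1 + sqrt(3)*c))/2 - log(2)/2


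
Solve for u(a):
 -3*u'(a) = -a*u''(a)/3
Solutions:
 u(a) = C1 + C2*a^10


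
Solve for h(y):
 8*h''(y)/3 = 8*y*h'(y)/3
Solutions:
 h(y) = C1 + C2*erfi(sqrt(2)*y/2)


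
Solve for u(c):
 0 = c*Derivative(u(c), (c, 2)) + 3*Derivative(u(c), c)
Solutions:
 u(c) = C1 + C2/c^2


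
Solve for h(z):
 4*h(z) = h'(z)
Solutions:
 h(z) = C1*exp(4*z)


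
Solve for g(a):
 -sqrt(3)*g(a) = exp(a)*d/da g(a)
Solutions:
 g(a) = C1*exp(sqrt(3)*exp(-a))


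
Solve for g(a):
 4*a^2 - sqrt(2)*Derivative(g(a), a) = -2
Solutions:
 g(a) = C1 + 2*sqrt(2)*a^3/3 + sqrt(2)*a


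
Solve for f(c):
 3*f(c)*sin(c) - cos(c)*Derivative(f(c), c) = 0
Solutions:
 f(c) = C1/cos(c)^3


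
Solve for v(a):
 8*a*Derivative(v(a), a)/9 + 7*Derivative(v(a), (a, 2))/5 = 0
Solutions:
 v(a) = C1 + C2*erf(2*sqrt(35)*a/21)


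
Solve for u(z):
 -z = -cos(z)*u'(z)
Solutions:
 u(z) = C1 + Integral(z/cos(z), z)


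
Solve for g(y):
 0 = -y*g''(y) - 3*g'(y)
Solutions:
 g(y) = C1 + C2/y^2


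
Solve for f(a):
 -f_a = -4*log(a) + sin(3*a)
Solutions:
 f(a) = C1 + 4*a*log(a) - 4*a + cos(3*a)/3


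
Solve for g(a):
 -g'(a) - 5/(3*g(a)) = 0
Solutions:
 g(a) = -sqrt(C1 - 30*a)/3
 g(a) = sqrt(C1 - 30*a)/3


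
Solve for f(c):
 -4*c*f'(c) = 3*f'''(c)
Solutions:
 f(c) = C1 + Integral(C2*airyai(-6^(2/3)*c/3) + C3*airybi(-6^(2/3)*c/3), c)


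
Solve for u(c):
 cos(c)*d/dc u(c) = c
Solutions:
 u(c) = C1 + Integral(c/cos(c), c)


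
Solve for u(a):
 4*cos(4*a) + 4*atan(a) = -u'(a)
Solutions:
 u(a) = C1 - 4*a*atan(a) + 2*log(a^2 + 1) - sin(4*a)


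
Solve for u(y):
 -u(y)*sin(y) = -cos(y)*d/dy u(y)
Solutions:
 u(y) = C1/cos(y)


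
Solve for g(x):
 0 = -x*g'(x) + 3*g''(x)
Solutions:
 g(x) = C1 + C2*erfi(sqrt(6)*x/6)


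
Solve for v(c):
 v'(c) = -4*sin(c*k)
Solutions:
 v(c) = C1 + 4*cos(c*k)/k


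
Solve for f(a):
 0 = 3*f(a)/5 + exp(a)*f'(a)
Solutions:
 f(a) = C1*exp(3*exp(-a)/5)


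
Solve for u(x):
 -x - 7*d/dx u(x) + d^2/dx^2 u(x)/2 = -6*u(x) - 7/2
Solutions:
 u(x) = C1*exp(x*(7 - sqrt(37))) + C2*exp(x*(sqrt(37) + 7)) + x/6 - 7/18


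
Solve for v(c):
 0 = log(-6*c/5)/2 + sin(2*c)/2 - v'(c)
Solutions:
 v(c) = C1 + c*log(-c)/2 - c*log(5) - c/2 + c*log(30)/2 - cos(2*c)/4


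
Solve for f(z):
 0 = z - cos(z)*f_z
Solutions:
 f(z) = C1 + Integral(z/cos(z), z)


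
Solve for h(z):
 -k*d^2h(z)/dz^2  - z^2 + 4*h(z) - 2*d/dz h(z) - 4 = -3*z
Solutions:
 h(z) = C1*exp(z*(sqrt(4*k + 1) - 1)/k) + C2*exp(-z*(sqrt(4*k + 1) + 1)/k) + k/8 + z^2/4 - z/2 + 3/4


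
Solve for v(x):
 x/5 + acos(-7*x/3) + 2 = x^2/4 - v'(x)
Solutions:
 v(x) = C1 + x^3/12 - x^2/10 - x*acos(-7*x/3) - 2*x - sqrt(9 - 49*x^2)/7


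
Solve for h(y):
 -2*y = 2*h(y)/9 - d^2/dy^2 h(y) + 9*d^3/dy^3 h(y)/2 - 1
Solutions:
 h(y) = C1*exp(y*(2*2^(2/3)/(9*sqrt(705) + 239)^(1/3) + 4 + 2^(1/3)*(9*sqrt(705) + 239)^(1/3))/54)*sin(2^(1/3)*sqrt(3)*y*(-(9*sqrt(705) + 239)^(1/3) + 2*2^(1/3)/(9*sqrt(705) + 239)^(1/3))/54) + C2*exp(y*(2*2^(2/3)/(9*sqrt(705) + 239)^(1/3) + 4 + 2^(1/3)*(9*sqrt(705) + 239)^(1/3))/54)*cos(2^(1/3)*sqrt(3)*y*(-(9*sqrt(705) + 239)^(1/3) + 2*2^(1/3)/(9*sqrt(705) + 239)^(1/3))/54) + C3*exp(y*(-2^(1/3)*(9*sqrt(705) + 239)^(1/3) - 2*2^(2/3)/(9*sqrt(705) + 239)^(1/3) + 2)/27) - 9*y + 9/2


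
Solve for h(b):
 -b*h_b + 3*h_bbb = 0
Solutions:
 h(b) = C1 + Integral(C2*airyai(3^(2/3)*b/3) + C3*airybi(3^(2/3)*b/3), b)


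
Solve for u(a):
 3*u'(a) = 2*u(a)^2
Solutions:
 u(a) = -3/(C1 + 2*a)


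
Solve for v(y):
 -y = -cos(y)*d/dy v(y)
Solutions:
 v(y) = C1 + Integral(y/cos(y), y)


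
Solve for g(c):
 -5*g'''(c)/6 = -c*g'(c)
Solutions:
 g(c) = C1 + Integral(C2*airyai(5^(2/3)*6^(1/3)*c/5) + C3*airybi(5^(2/3)*6^(1/3)*c/5), c)


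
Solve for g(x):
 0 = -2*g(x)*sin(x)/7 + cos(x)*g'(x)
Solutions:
 g(x) = C1/cos(x)^(2/7)


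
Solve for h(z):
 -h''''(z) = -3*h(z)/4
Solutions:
 h(z) = C1*exp(-sqrt(2)*3^(1/4)*z/2) + C2*exp(sqrt(2)*3^(1/4)*z/2) + C3*sin(sqrt(2)*3^(1/4)*z/2) + C4*cos(sqrt(2)*3^(1/4)*z/2)


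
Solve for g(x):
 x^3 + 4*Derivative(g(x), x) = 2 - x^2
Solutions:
 g(x) = C1 - x^4/16 - x^3/12 + x/2


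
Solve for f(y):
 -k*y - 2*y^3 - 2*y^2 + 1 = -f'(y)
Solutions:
 f(y) = C1 + k*y^2/2 + y^4/2 + 2*y^3/3 - y


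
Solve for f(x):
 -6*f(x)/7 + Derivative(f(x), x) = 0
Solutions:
 f(x) = C1*exp(6*x/7)


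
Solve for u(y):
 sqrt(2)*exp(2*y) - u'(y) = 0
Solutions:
 u(y) = C1 + sqrt(2)*exp(2*y)/2


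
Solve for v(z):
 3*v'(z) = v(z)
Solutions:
 v(z) = C1*exp(z/3)


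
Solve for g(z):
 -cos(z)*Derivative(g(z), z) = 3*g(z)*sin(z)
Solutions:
 g(z) = C1*cos(z)^3


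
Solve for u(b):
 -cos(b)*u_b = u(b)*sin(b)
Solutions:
 u(b) = C1*cos(b)


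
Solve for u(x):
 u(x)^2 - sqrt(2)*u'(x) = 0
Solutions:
 u(x) = -2/(C1 + sqrt(2)*x)


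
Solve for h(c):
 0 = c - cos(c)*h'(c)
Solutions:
 h(c) = C1 + Integral(c/cos(c), c)


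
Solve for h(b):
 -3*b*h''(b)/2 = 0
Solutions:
 h(b) = C1 + C2*b


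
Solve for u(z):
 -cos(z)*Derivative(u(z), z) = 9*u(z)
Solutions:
 u(z) = C1*sqrt(sin(z) - 1)*(sin(z)^4 - 4*sin(z)^3 + 6*sin(z)^2 - 4*sin(z) + 1)/(sqrt(sin(z) + 1)*(sin(z)^4 + 4*sin(z)^3 + 6*sin(z)^2 + 4*sin(z) + 1))


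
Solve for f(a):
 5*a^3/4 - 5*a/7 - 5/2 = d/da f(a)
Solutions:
 f(a) = C1 + 5*a^4/16 - 5*a^2/14 - 5*a/2


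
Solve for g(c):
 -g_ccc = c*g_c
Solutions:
 g(c) = C1 + Integral(C2*airyai(-c) + C3*airybi(-c), c)


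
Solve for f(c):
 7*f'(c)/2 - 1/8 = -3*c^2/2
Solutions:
 f(c) = C1 - c^3/7 + c/28


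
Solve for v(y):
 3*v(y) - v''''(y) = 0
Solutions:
 v(y) = C1*exp(-3^(1/4)*y) + C2*exp(3^(1/4)*y) + C3*sin(3^(1/4)*y) + C4*cos(3^(1/4)*y)


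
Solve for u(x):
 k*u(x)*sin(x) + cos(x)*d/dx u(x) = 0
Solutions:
 u(x) = C1*exp(k*log(cos(x)))


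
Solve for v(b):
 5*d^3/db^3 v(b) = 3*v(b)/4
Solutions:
 v(b) = C3*exp(150^(1/3)*b/10) + (C1*sin(3^(5/6)*50^(1/3)*b/20) + C2*cos(3^(5/6)*50^(1/3)*b/20))*exp(-150^(1/3)*b/20)


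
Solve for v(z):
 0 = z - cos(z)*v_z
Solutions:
 v(z) = C1 + Integral(z/cos(z), z)


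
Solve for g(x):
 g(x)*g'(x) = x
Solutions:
 g(x) = -sqrt(C1 + x^2)
 g(x) = sqrt(C1 + x^2)


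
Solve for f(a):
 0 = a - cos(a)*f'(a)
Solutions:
 f(a) = C1 + Integral(a/cos(a), a)


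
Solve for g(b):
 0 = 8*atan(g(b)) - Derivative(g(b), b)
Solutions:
 Integral(1/atan(_y), (_y, g(b))) = C1 + 8*b


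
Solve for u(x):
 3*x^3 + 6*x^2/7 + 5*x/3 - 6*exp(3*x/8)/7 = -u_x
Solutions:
 u(x) = C1 - 3*x^4/4 - 2*x^3/7 - 5*x^2/6 + 16*exp(3*x/8)/7


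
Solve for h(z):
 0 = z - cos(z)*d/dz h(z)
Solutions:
 h(z) = C1 + Integral(z/cos(z), z)


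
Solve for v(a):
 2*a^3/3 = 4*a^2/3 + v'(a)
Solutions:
 v(a) = C1 + a^4/6 - 4*a^3/9


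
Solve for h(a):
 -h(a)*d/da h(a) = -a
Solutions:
 h(a) = -sqrt(C1 + a^2)
 h(a) = sqrt(C1 + a^2)


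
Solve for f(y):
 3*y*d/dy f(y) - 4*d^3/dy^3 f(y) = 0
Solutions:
 f(y) = C1 + Integral(C2*airyai(6^(1/3)*y/2) + C3*airybi(6^(1/3)*y/2), y)


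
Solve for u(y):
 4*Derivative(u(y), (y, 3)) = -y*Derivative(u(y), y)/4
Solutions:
 u(y) = C1 + Integral(C2*airyai(-2^(2/3)*y/4) + C3*airybi(-2^(2/3)*y/4), y)


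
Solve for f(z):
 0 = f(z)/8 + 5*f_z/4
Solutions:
 f(z) = C1*exp(-z/10)


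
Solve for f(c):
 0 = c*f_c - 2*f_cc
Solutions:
 f(c) = C1 + C2*erfi(c/2)


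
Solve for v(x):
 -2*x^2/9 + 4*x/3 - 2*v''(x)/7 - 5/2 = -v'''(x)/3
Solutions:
 v(x) = C1 + C2*x + C3*exp(6*x/7) - 7*x^4/108 + 77*x^3/162 - 1757*x^2/648


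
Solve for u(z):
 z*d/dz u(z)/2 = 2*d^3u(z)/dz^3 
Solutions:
 u(z) = C1 + Integral(C2*airyai(2^(1/3)*z/2) + C3*airybi(2^(1/3)*z/2), z)


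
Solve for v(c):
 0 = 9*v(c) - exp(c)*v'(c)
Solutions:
 v(c) = C1*exp(-9*exp(-c))


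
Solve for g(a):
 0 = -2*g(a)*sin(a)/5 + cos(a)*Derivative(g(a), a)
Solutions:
 g(a) = C1/cos(a)^(2/5)


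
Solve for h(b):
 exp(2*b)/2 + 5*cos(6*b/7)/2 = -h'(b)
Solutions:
 h(b) = C1 - exp(2*b)/4 - 35*sin(6*b/7)/12


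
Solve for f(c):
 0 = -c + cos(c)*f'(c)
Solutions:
 f(c) = C1 + Integral(c/cos(c), c)


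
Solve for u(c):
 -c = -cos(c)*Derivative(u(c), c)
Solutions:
 u(c) = C1 + Integral(c/cos(c), c)


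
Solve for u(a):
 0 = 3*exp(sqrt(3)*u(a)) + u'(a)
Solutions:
 u(a) = sqrt(3)*(2*log(1/(C1 + 3*a)) - log(3))/6


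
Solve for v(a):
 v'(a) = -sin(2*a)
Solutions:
 v(a) = C1 + cos(2*a)/2


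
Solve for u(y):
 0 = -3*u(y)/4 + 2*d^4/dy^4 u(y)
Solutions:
 u(y) = C1*exp(-6^(1/4)*y/2) + C2*exp(6^(1/4)*y/2) + C3*sin(6^(1/4)*y/2) + C4*cos(6^(1/4)*y/2)


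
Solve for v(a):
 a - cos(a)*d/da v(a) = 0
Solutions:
 v(a) = C1 + Integral(a/cos(a), a)


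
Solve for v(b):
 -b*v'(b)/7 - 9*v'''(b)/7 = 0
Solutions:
 v(b) = C1 + Integral(C2*airyai(-3^(1/3)*b/3) + C3*airybi(-3^(1/3)*b/3), b)


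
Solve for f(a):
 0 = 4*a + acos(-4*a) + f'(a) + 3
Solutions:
 f(a) = C1 - 2*a^2 - a*acos(-4*a) - 3*a - sqrt(1 - 16*a^2)/4


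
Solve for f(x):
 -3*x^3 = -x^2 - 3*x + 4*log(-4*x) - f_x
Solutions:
 f(x) = C1 + 3*x^4/4 - x^3/3 - 3*x^2/2 + 4*x*log(-x) + 4*x*(-1 + 2*log(2))


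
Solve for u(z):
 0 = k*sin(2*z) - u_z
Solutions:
 u(z) = C1 - k*cos(2*z)/2


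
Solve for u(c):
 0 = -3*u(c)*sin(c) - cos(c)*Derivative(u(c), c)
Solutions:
 u(c) = C1*cos(c)^3


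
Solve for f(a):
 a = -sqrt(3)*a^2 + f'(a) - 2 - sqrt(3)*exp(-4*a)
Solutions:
 f(a) = C1 + sqrt(3)*a^3/3 + a^2/2 + 2*a - sqrt(3)*exp(-4*a)/4


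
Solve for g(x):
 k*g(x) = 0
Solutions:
 g(x) = 0


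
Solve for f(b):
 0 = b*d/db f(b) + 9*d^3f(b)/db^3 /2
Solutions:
 f(b) = C1 + Integral(C2*airyai(-6^(1/3)*b/3) + C3*airybi(-6^(1/3)*b/3), b)


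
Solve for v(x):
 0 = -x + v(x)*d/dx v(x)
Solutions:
 v(x) = -sqrt(C1 + x^2)
 v(x) = sqrt(C1 + x^2)


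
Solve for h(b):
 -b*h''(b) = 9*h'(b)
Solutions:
 h(b) = C1 + C2/b^8


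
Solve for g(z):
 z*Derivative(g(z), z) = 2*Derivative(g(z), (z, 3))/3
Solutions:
 g(z) = C1 + Integral(C2*airyai(2^(2/3)*3^(1/3)*z/2) + C3*airybi(2^(2/3)*3^(1/3)*z/2), z)


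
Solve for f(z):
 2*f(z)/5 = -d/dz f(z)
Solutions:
 f(z) = C1*exp(-2*z/5)


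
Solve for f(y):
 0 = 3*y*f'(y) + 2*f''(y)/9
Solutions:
 f(y) = C1 + C2*erf(3*sqrt(3)*y/2)


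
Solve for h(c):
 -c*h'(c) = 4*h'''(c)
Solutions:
 h(c) = C1 + Integral(C2*airyai(-2^(1/3)*c/2) + C3*airybi(-2^(1/3)*c/2), c)


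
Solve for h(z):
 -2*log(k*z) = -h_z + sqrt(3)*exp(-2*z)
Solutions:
 h(z) = C1 + 2*z*log(k*z) - 2*z - sqrt(3)*exp(-2*z)/2


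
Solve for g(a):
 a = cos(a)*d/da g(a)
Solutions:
 g(a) = C1 + Integral(a/cos(a), a)


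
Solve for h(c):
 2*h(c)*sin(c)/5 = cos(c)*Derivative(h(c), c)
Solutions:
 h(c) = C1/cos(c)^(2/5)


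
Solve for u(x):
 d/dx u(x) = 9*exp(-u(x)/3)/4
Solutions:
 u(x) = 3*log(C1 + 3*x/4)


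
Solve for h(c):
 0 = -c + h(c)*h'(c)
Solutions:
 h(c) = -sqrt(C1 + c^2)
 h(c) = sqrt(C1 + c^2)


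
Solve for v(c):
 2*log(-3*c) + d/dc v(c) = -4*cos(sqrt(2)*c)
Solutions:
 v(c) = C1 - 2*c*log(-c) - 2*c*log(3) + 2*c - 2*sqrt(2)*sin(sqrt(2)*c)


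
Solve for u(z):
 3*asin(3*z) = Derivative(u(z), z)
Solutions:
 u(z) = C1 + 3*z*asin(3*z) + sqrt(1 - 9*z^2)


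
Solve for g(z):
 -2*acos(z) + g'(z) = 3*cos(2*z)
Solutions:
 g(z) = C1 + 2*z*acos(z) - 2*sqrt(1 - z^2) + 3*sin(2*z)/2


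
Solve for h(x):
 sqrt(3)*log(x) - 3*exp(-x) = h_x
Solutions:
 h(x) = C1 + sqrt(3)*x*log(x) - sqrt(3)*x + 3*exp(-x)


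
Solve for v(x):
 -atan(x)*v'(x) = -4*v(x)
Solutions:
 v(x) = C1*exp(4*Integral(1/atan(x), x))


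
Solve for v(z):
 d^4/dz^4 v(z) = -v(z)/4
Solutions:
 v(z) = (C1*sin(z/2) + C2*cos(z/2))*exp(-z/2) + (C3*sin(z/2) + C4*cos(z/2))*exp(z/2)


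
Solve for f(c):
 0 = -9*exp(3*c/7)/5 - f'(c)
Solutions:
 f(c) = C1 - 21*exp(3*c/7)/5


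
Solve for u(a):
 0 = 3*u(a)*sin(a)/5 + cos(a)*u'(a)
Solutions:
 u(a) = C1*cos(a)^(3/5)


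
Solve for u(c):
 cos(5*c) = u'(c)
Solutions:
 u(c) = C1 + sin(5*c)/5


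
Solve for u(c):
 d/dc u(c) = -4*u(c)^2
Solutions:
 u(c) = 1/(C1 + 4*c)


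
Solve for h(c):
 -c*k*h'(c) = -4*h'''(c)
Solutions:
 h(c) = C1 + Integral(C2*airyai(2^(1/3)*c*k^(1/3)/2) + C3*airybi(2^(1/3)*c*k^(1/3)/2), c)


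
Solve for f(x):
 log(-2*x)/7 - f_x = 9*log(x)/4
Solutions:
 f(x) = C1 - 59*x*log(x)/28 + x*(4*log(2) + 59 + 4*I*pi)/28


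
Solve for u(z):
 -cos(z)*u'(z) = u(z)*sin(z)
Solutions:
 u(z) = C1*cos(z)


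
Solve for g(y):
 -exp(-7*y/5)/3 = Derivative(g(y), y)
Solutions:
 g(y) = C1 + 5*exp(-7*y/5)/21


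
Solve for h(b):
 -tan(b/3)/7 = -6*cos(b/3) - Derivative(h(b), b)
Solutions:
 h(b) = C1 - 3*log(cos(b/3))/7 - 18*sin(b/3)


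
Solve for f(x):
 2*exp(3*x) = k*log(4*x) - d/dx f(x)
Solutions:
 f(x) = C1 + k*x*log(x) + k*x*(-1 + 2*log(2)) - 2*exp(3*x)/3


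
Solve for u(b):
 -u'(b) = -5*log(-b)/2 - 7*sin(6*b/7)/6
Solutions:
 u(b) = C1 + 5*b*log(-b)/2 - 5*b/2 - 49*cos(6*b/7)/36


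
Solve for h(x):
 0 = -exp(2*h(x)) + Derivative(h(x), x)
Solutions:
 h(x) = log(-sqrt(-1/(C1 + x))) - log(2)/2
 h(x) = log(-1/(C1 + x))/2 - log(2)/2


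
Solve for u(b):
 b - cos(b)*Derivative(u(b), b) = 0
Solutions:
 u(b) = C1 + Integral(b/cos(b), b)


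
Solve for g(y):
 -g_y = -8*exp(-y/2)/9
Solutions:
 g(y) = C1 - 16*exp(-y/2)/9


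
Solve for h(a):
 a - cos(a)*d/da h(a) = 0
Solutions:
 h(a) = C1 + Integral(a/cos(a), a)


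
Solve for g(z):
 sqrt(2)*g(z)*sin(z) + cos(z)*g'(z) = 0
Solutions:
 g(z) = C1*cos(z)^(sqrt(2))


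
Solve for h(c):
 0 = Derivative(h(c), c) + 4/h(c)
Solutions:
 h(c) = -sqrt(C1 - 8*c)
 h(c) = sqrt(C1 - 8*c)


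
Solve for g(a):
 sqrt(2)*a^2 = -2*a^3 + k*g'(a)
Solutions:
 g(a) = C1 + a^4/(2*k) + sqrt(2)*a^3/(3*k)


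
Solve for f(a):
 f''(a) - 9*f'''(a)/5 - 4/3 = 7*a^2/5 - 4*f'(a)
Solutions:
 f(a) = C1 + C2*exp(a*(5 - sqrt(745))/18) + C3*exp(a*(5 + sqrt(745))/18) + 7*a^3/60 - 7*a^2/80 + 1661*a/2400


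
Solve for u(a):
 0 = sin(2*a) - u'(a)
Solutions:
 u(a) = C1 - cos(2*a)/2


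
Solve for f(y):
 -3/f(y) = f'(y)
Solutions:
 f(y) = -sqrt(C1 - 6*y)
 f(y) = sqrt(C1 - 6*y)


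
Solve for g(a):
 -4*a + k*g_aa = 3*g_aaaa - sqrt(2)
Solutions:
 g(a) = C1 + C2*a + C3*exp(-sqrt(3)*a*sqrt(k)/3) + C4*exp(sqrt(3)*a*sqrt(k)/3) + 2*a^3/(3*k) - sqrt(2)*a^2/(2*k)


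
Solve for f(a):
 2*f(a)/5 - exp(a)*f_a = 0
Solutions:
 f(a) = C1*exp(-2*exp(-a)/5)


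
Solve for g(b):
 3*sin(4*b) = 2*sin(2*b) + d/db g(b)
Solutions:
 g(b) = C1 + cos(2*b) - 3*cos(4*b)/4


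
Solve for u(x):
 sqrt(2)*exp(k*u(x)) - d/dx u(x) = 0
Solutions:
 u(x) = Piecewise((log(-1/(C1*k + sqrt(2)*k*x))/k, Ne(k, 0)), (nan, True))
 u(x) = Piecewise((C1 + sqrt(2)*x, Eq(k, 0)), (nan, True))


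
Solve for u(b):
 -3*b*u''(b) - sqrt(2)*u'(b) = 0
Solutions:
 u(b) = C1 + C2*b^(1 - sqrt(2)/3)


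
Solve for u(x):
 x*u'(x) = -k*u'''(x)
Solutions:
 u(x) = C1 + Integral(C2*airyai(x*(-1/k)^(1/3)) + C3*airybi(x*(-1/k)^(1/3)), x)


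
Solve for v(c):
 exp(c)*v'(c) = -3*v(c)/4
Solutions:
 v(c) = C1*exp(3*exp(-c)/4)


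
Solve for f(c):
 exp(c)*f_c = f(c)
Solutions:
 f(c) = C1*exp(-exp(-c))


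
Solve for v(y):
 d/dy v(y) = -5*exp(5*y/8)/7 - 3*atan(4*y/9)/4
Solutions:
 v(y) = C1 - 3*y*atan(4*y/9)/4 - 8*exp(5*y/8)/7 + 27*log(16*y^2 + 81)/32


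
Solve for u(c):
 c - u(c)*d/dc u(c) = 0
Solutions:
 u(c) = -sqrt(C1 + c^2)
 u(c) = sqrt(C1 + c^2)


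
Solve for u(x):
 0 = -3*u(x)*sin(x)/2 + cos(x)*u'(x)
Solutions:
 u(x) = C1/cos(x)^(3/2)


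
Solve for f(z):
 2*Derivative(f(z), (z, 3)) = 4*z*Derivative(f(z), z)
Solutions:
 f(z) = C1 + Integral(C2*airyai(2^(1/3)*z) + C3*airybi(2^(1/3)*z), z)


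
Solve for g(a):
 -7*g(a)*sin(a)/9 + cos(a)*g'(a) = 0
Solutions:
 g(a) = C1/cos(a)^(7/9)


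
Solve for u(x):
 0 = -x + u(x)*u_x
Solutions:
 u(x) = -sqrt(C1 + x^2)
 u(x) = sqrt(C1 + x^2)


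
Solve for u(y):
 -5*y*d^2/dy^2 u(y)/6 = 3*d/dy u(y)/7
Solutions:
 u(y) = C1 + C2*y^(17/35)


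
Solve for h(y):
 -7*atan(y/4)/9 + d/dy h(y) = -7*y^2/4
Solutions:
 h(y) = C1 - 7*y^3/12 + 7*y*atan(y/4)/9 - 14*log(y^2 + 16)/9


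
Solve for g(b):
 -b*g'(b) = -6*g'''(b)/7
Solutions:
 g(b) = C1 + Integral(C2*airyai(6^(2/3)*7^(1/3)*b/6) + C3*airybi(6^(2/3)*7^(1/3)*b/6), b)


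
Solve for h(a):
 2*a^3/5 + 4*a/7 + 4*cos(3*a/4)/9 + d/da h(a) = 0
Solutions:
 h(a) = C1 - a^4/10 - 2*a^2/7 - 16*sin(3*a/4)/27


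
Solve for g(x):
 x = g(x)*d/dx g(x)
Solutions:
 g(x) = -sqrt(C1 + x^2)
 g(x) = sqrt(C1 + x^2)


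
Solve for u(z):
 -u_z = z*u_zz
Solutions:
 u(z) = C1 + C2*log(z)


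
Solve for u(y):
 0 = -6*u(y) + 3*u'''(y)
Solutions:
 u(y) = C3*exp(2^(1/3)*y) + (C1*sin(2^(1/3)*sqrt(3)*y/2) + C2*cos(2^(1/3)*sqrt(3)*y/2))*exp(-2^(1/3)*y/2)


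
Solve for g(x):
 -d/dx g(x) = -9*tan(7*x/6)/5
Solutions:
 g(x) = C1 - 54*log(cos(7*x/6))/35


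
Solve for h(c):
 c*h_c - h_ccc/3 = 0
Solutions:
 h(c) = C1 + Integral(C2*airyai(3^(1/3)*c) + C3*airybi(3^(1/3)*c), c)


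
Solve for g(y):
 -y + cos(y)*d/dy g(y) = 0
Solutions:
 g(y) = C1 + Integral(y/cos(y), y)


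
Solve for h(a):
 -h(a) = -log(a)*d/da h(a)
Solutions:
 h(a) = C1*exp(li(a))


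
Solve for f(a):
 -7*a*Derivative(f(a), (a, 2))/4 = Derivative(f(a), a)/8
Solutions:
 f(a) = C1 + C2*a^(13/14)


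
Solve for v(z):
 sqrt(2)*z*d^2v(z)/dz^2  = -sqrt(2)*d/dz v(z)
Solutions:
 v(z) = C1 + C2*log(z)


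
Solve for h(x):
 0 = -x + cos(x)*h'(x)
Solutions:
 h(x) = C1 + Integral(x/cos(x), x)


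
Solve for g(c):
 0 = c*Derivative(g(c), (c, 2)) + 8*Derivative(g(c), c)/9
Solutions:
 g(c) = C1 + C2*c^(1/9)


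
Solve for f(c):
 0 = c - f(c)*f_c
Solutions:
 f(c) = -sqrt(C1 + c^2)
 f(c) = sqrt(C1 + c^2)


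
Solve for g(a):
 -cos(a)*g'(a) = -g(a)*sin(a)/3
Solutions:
 g(a) = C1/cos(a)^(1/3)


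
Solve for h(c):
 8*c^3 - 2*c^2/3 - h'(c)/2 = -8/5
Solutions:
 h(c) = C1 + 4*c^4 - 4*c^3/9 + 16*c/5


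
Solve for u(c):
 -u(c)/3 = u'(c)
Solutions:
 u(c) = C1*exp(-c/3)


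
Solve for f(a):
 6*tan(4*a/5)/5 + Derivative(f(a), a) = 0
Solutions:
 f(a) = C1 + 3*log(cos(4*a/5))/2


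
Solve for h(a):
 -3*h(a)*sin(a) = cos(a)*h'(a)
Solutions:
 h(a) = C1*cos(a)^3


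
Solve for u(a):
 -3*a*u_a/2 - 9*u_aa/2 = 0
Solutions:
 u(a) = C1 + C2*erf(sqrt(6)*a/6)


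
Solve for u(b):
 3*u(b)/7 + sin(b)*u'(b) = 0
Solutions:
 u(b) = C1*(cos(b) + 1)^(3/14)/(cos(b) - 1)^(3/14)


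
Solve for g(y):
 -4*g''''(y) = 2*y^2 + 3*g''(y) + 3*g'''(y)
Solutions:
 g(y) = C1 + C2*y - y^4/18 + 2*y^3/9 + 2*y^2/9 + (C3*sin(sqrt(39)*y/8) + C4*cos(sqrt(39)*y/8))*exp(-3*y/8)


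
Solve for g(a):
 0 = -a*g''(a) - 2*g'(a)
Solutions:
 g(a) = C1 + C2/a


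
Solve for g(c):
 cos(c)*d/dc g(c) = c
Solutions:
 g(c) = C1 + Integral(c/cos(c), c)


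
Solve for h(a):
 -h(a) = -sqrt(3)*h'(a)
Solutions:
 h(a) = C1*exp(sqrt(3)*a/3)


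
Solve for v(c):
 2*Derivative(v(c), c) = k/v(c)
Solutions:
 v(c) = -sqrt(C1 + c*k)
 v(c) = sqrt(C1 + c*k)


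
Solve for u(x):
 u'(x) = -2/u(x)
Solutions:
 u(x) = -sqrt(C1 - 4*x)
 u(x) = sqrt(C1 - 4*x)


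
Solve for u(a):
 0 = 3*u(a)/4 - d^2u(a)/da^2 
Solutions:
 u(a) = C1*exp(-sqrt(3)*a/2) + C2*exp(sqrt(3)*a/2)


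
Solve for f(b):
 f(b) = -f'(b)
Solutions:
 f(b) = C1*exp(-b)


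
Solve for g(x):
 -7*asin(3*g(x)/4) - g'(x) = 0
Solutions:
 Integral(1/asin(3*_y/4), (_y, g(x))) = C1 - 7*x


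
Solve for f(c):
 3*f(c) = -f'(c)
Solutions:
 f(c) = C1*exp(-3*c)


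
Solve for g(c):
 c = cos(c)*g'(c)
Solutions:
 g(c) = C1 + Integral(c/cos(c), c)


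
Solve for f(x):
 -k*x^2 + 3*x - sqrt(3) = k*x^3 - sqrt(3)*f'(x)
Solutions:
 f(x) = C1 + sqrt(3)*k*x^4/12 + sqrt(3)*k*x^3/9 - sqrt(3)*x^2/2 + x


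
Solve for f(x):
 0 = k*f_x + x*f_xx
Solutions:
 f(x) = C1 + x^(1 - re(k))*(C2*sin(log(x)*Abs(im(k))) + C3*cos(log(x)*im(k)))


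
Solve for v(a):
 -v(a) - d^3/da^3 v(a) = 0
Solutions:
 v(a) = C3*exp(-a) + (C1*sin(sqrt(3)*a/2) + C2*cos(sqrt(3)*a/2))*exp(a/2)


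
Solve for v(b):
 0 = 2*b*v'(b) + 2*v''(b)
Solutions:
 v(b) = C1 + C2*erf(sqrt(2)*b/2)


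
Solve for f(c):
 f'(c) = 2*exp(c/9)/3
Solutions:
 f(c) = C1 + 6*exp(c/9)


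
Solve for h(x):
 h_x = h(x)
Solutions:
 h(x) = C1*exp(x)


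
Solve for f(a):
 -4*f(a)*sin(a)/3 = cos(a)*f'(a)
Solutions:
 f(a) = C1*cos(a)^(4/3)


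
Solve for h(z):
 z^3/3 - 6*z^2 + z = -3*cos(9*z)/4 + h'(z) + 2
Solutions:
 h(z) = C1 + z^4/12 - 2*z^3 + z^2/2 - 2*z + sin(9*z)/12


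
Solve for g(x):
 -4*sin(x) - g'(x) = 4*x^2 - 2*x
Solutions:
 g(x) = C1 - 4*x^3/3 + x^2 + 4*cos(x)


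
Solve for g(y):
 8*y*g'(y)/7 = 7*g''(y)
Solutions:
 g(y) = C1 + C2*erfi(2*y/7)


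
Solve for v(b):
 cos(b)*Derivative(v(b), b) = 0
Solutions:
 v(b) = C1


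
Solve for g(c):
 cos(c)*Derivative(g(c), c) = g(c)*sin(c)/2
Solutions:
 g(c) = C1/sqrt(cos(c))


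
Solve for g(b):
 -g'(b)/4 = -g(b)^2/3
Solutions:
 g(b) = -3/(C1 + 4*b)


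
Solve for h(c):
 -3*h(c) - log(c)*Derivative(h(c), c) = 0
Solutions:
 h(c) = C1*exp(-3*li(c))


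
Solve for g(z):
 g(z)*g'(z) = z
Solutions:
 g(z) = -sqrt(C1 + z^2)
 g(z) = sqrt(C1 + z^2)


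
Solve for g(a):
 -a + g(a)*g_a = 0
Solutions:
 g(a) = -sqrt(C1 + a^2)
 g(a) = sqrt(C1 + a^2)


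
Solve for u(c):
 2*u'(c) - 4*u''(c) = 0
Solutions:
 u(c) = C1 + C2*exp(c/2)


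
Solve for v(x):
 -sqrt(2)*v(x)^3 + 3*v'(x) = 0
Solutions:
 v(x) = -sqrt(6)*sqrt(-1/(C1 + sqrt(2)*x))/2
 v(x) = sqrt(6)*sqrt(-1/(C1 + sqrt(2)*x))/2


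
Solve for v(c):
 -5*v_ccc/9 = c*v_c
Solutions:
 v(c) = C1 + Integral(C2*airyai(-15^(2/3)*c/5) + C3*airybi(-15^(2/3)*c/5), c)


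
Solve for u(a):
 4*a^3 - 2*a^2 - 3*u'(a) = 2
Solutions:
 u(a) = C1 + a^4/3 - 2*a^3/9 - 2*a/3


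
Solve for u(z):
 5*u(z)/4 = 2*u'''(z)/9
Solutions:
 u(z) = C3*exp(45^(1/3)*z/2) + (C1*sin(3*3^(1/6)*5^(1/3)*z/4) + C2*cos(3*3^(1/6)*5^(1/3)*z/4))*exp(-45^(1/3)*z/4)


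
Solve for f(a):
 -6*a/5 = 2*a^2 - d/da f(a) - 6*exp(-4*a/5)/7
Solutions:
 f(a) = C1 + 2*a^3/3 + 3*a^2/5 + 15*exp(-4*a/5)/14


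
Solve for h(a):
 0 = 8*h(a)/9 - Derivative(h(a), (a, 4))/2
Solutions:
 h(a) = C1*exp(-2*sqrt(3)*a/3) + C2*exp(2*sqrt(3)*a/3) + C3*sin(2*sqrt(3)*a/3) + C4*cos(2*sqrt(3)*a/3)


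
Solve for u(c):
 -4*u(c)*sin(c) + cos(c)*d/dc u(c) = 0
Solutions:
 u(c) = C1/cos(c)^4


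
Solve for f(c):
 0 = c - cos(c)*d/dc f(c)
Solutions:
 f(c) = C1 + Integral(c/cos(c), c)


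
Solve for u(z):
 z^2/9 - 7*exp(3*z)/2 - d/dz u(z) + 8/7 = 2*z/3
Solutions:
 u(z) = C1 + z^3/27 - z^2/3 + 8*z/7 - 7*exp(3*z)/6


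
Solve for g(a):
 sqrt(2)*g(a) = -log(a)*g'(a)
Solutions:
 g(a) = C1*exp(-sqrt(2)*li(a))


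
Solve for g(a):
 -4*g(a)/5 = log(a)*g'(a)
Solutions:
 g(a) = C1*exp(-4*li(a)/5)


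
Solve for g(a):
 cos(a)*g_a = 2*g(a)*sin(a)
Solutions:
 g(a) = C1/cos(a)^2


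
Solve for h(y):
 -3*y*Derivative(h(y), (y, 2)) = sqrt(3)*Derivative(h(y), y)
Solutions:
 h(y) = C1 + C2*y^(1 - sqrt(3)/3)


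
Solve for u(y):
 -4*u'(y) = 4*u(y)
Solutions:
 u(y) = C1*exp(-y)


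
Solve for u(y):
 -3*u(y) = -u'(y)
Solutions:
 u(y) = C1*exp(3*y)


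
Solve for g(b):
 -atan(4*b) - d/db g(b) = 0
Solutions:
 g(b) = C1 - b*atan(4*b) + log(16*b^2 + 1)/8


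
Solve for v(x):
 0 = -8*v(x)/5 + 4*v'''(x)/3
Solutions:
 v(x) = C3*exp(5^(2/3)*6^(1/3)*x/5) + (C1*sin(2^(1/3)*3^(5/6)*5^(2/3)*x/10) + C2*cos(2^(1/3)*3^(5/6)*5^(2/3)*x/10))*exp(-5^(2/3)*6^(1/3)*x/10)


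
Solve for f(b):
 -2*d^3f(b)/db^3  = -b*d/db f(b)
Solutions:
 f(b) = C1 + Integral(C2*airyai(2^(2/3)*b/2) + C3*airybi(2^(2/3)*b/2), b)


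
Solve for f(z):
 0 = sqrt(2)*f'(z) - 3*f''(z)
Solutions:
 f(z) = C1 + C2*exp(sqrt(2)*z/3)


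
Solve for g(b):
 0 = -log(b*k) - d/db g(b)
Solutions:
 g(b) = C1 - b*log(b*k) + b


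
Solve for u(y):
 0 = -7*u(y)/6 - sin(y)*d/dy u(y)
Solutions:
 u(y) = C1*(cos(y) + 1)^(7/12)/(cos(y) - 1)^(7/12)


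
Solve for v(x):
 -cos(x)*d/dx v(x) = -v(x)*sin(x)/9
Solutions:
 v(x) = C1/cos(x)^(1/9)


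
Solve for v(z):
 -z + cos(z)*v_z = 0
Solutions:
 v(z) = C1 + Integral(z/cos(z), z)


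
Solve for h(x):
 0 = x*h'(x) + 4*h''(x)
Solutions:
 h(x) = C1 + C2*erf(sqrt(2)*x/4)


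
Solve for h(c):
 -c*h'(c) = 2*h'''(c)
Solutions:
 h(c) = C1 + Integral(C2*airyai(-2^(2/3)*c/2) + C3*airybi(-2^(2/3)*c/2), c)


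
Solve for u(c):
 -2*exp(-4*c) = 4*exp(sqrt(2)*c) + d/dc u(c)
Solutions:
 u(c) = C1 - 2*sqrt(2)*exp(sqrt(2)*c) + exp(-4*c)/2


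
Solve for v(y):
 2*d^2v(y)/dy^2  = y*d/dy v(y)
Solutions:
 v(y) = C1 + C2*erfi(y/2)


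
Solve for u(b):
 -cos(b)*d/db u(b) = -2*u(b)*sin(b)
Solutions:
 u(b) = C1/cos(b)^2


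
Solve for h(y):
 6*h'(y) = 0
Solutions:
 h(y) = C1


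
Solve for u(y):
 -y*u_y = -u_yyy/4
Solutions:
 u(y) = C1 + Integral(C2*airyai(2^(2/3)*y) + C3*airybi(2^(2/3)*y), y)


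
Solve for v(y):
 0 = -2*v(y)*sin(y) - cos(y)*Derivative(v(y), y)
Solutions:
 v(y) = C1*cos(y)^2


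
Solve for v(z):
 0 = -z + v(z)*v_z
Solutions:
 v(z) = -sqrt(C1 + z^2)
 v(z) = sqrt(C1 + z^2)


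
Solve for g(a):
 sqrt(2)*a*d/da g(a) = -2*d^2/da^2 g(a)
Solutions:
 g(a) = C1 + C2*erf(2^(1/4)*a/2)


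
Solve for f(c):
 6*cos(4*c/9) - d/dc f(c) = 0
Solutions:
 f(c) = C1 + 27*sin(4*c/9)/2


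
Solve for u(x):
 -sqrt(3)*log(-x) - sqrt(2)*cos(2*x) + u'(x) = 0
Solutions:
 u(x) = C1 + sqrt(3)*x*(log(-x) - 1) + sqrt(2)*sin(2*x)/2


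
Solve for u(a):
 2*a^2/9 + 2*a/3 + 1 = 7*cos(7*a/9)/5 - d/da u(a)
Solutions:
 u(a) = C1 - 2*a^3/27 - a^2/3 - a + 9*sin(7*a/9)/5


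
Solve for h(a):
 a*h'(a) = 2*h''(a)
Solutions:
 h(a) = C1 + C2*erfi(a/2)


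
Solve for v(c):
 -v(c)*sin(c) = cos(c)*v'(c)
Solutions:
 v(c) = C1*cos(c)


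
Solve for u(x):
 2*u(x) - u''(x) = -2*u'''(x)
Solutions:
 u(x) = C1*exp(x*((6*sqrt(318) + 107)^(-1/3) + 2 + (6*sqrt(318) + 107)^(1/3))/12)*sin(sqrt(3)*x*(-(6*sqrt(318) + 107)^(1/3) + (6*sqrt(318) + 107)^(-1/3))/12) + C2*exp(x*((6*sqrt(318) + 107)^(-1/3) + 2 + (6*sqrt(318) + 107)^(1/3))/12)*cos(sqrt(3)*x*(-(6*sqrt(318) + 107)^(1/3) + (6*sqrt(318) + 107)^(-1/3))/12) + C3*exp(x*(-(6*sqrt(318) + 107)^(1/3) - 1/(6*sqrt(318) + 107)^(1/3) + 1)/6)


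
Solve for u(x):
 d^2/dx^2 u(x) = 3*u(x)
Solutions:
 u(x) = C1*exp(-sqrt(3)*x) + C2*exp(sqrt(3)*x)


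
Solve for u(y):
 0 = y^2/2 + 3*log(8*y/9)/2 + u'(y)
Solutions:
 u(y) = C1 - y^3/6 - 3*y*log(y)/2 - 9*y*log(2)/2 + 3*y/2 + 3*y*log(3)


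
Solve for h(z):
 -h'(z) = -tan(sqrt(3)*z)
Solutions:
 h(z) = C1 - sqrt(3)*log(cos(sqrt(3)*z))/3


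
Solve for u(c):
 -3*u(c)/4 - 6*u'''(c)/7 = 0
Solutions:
 u(c) = C3*exp(-7^(1/3)*c/2) + (C1*sin(sqrt(3)*7^(1/3)*c/4) + C2*cos(sqrt(3)*7^(1/3)*c/4))*exp(7^(1/3)*c/4)


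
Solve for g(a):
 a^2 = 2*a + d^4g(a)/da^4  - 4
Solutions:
 g(a) = C1 + C2*a + C3*a^2 + C4*a^3 + a^6/360 - a^5/60 + a^4/6


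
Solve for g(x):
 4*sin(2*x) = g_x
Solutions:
 g(x) = C1 - 2*cos(2*x)


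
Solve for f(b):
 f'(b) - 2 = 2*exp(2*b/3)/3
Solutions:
 f(b) = C1 + 2*b + exp(2*b/3)


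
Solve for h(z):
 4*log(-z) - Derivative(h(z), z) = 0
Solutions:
 h(z) = C1 + 4*z*log(-z) - 4*z


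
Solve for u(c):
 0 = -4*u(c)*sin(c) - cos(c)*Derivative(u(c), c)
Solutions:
 u(c) = C1*cos(c)^4


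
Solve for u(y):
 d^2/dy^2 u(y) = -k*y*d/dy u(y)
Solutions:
 u(y) = Piecewise((-sqrt(2)*sqrt(pi)*C1*erf(sqrt(2)*sqrt(k)*y/2)/(2*sqrt(k)) - C2, (k > 0) | (k < 0)), (-C1*y - C2, True))


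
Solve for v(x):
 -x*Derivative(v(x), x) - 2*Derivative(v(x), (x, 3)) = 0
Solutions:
 v(x) = C1 + Integral(C2*airyai(-2^(2/3)*x/2) + C3*airybi(-2^(2/3)*x/2), x)


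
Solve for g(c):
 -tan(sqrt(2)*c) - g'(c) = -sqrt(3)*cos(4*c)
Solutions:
 g(c) = C1 + sqrt(2)*log(cos(sqrt(2)*c))/2 + sqrt(3)*sin(4*c)/4


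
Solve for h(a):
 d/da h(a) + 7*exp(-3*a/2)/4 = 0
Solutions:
 h(a) = C1 + 7*exp(-3*a/2)/6


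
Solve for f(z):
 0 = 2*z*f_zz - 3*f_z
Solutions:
 f(z) = C1 + C2*z^(5/2)


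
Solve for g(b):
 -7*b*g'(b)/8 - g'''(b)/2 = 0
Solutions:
 g(b) = C1 + Integral(C2*airyai(-14^(1/3)*b/2) + C3*airybi(-14^(1/3)*b/2), b)


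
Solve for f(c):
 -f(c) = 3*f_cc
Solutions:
 f(c) = C1*sin(sqrt(3)*c/3) + C2*cos(sqrt(3)*c/3)


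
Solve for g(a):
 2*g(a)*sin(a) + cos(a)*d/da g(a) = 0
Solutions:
 g(a) = C1*cos(a)^2


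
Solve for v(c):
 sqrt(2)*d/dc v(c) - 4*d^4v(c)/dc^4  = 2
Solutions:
 v(c) = C1 + C4*exp(sqrt(2)*c/2) + sqrt(2)*c + (C2*sin(sqrt(6)*c/4) + C3*cos(sqrt(6)*c/4))*exp(-sqrt(2)*c/4)


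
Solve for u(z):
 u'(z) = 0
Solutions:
 u(z) = C1


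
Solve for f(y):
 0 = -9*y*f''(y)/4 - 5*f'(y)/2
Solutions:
 f(y) = C1 + C2/y^(1/9)


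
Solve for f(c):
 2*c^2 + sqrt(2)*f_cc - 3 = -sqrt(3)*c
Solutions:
 f(c) = C1 + C2*c - sqrt(2)*c^4/12 - sqrt(6)*c^3/12 + 3*sqrt(2)*c^2/4


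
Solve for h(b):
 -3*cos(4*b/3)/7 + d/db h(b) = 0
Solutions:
 h(b) = C1 + 9*sin(4*b/3)/28


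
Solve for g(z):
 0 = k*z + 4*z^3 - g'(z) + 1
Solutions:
 g(z) = C1 + k*z^2/2 + z^4 + z


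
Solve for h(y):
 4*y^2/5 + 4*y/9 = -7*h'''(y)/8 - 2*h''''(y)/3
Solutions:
 h(y) = C1 + C2*y + C3*y^2 + C4*exp(-21*y/16) - 8*y^5/525 + 244*y^4/6615 - 15616*y^3/138915


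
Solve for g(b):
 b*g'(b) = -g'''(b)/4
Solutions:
 g(b) = C1 + Integral(C2*airyai(-2^(2/3)*b) + C3*airybi(-2^(2/3)*b), b)


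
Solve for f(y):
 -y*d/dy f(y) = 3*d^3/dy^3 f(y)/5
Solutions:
 f(y) = C1 + Integral(C2*airyai(-3^(2/3)*5^(1/3)*y/3) + C3*airybi(-3^(2/3)*5^(1/3)*y/3), y)


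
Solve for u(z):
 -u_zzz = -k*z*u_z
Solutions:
 u(z) = C1 + Integral(C2*airyai(k^(1/3)*z) + C3*airybi(k^(1/3)*z), z)


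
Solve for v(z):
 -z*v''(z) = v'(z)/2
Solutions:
 v(z) = C1 + C2*sqrt(z)


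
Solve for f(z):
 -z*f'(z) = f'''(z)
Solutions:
 f(z) = C1 + Integral(C2*airyai(-z) + C3*airybi(-z), z)


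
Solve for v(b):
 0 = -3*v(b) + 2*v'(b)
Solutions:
 v(b) = C1*exp(3*b/2)


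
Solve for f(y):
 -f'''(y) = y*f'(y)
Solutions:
 f(y) = C1 + Integral(C2*airyai(-y) + C3*airybi(-y), y)


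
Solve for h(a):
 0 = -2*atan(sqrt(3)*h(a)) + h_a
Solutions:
 Integral(1/atan(sqrt(3)*_y), (_y, h(a))) = C1 + 2*a


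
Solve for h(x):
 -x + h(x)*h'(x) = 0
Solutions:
 h(x) = -sqrt(C1 + x^2)
 h(x) = sqrt(C1 + x^2)


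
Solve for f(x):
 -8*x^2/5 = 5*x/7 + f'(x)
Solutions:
 f(x) = C1 - 8*x^3/15 - 5*x^2/14


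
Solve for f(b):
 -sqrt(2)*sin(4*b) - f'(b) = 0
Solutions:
 f(b) = C1 + sqrt(2)*cos(4*b)/4


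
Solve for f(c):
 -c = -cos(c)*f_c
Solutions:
 f(c) = C1 + Integral(c/cos(c), c)


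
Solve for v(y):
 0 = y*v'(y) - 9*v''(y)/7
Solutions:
 v(y) = C1 + C2*erfi(sqrt(14)*y/6)


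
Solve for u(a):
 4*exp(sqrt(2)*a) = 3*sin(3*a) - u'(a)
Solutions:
 u(a) = C1 - 2*sqrt(2)*exp(sqrt(2)*a) - cos(3*a)


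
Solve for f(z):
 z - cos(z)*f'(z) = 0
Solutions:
 f(z) = C1 + Integral(z/cos(z), z)


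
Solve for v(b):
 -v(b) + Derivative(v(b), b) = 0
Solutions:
 v(b) = C1*exp(b)


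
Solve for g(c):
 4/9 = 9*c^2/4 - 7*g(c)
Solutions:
 g(c) = 9*c^2/28 - 4/63


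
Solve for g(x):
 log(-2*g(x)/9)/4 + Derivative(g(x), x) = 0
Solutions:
 4*Integral(1/(log(-_y) - 2*log(3) + log(2)), (_y, g(x))) = C1 - x


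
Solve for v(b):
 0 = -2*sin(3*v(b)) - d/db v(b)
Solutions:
 v(b) = -acos((-C1 - exp(12*b))/(C1 - exp(12*b)))/3 + 2*pi/3
 v(b) = acos((-C1 - exp(12*b))/(C1 - exp(12*b)))/3


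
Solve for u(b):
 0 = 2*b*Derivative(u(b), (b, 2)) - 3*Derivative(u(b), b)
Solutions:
 u(b) = C1 + C2*b^(5/2)


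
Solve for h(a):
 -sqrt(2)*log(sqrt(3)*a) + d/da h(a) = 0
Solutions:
 h(a) = C1 + sqrt(2)*a*log(a) - sqrt(2)*a + sqrt(2)*a*log(3)/2


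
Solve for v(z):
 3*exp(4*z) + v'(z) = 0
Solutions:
 v(z) = C1 - 3*exp(4*z)/4


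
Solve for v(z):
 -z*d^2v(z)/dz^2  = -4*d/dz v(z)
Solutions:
 v(z) = C1 + C2*z^5


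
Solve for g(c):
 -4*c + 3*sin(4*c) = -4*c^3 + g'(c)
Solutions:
 g(c) = C1 + c^4 - 2*c^2 - 3*cos(4*c)/4


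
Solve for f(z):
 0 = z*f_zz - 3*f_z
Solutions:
 f(z) = C1 + C2*z^4


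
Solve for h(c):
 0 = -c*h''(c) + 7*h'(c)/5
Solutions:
 h(c) = C1 + C2*c^(12/5)


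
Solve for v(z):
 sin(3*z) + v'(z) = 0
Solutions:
 v(z) = C1 + cos(3*z)/3


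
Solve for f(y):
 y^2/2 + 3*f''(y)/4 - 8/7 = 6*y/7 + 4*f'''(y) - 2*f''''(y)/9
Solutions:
 f(y) = C1 + C2*y + C3*exp(3*y*(3 - sqrt(138)/4)) + C4*exp(3*y*(sqrt(138)/4 + 3)) - y^4/18 - 188*y^3/189 - 8480*y^2/567


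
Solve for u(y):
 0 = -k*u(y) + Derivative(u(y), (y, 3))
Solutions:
 u(y) = C1*exp(k^(1/3)*y) + C2*exp(k^(1/3)*y*(-1 + sqrt(3)*I)/2) + C3*exp(-k^(1/3)*y*(1 + sqrt(3)*I)/2)


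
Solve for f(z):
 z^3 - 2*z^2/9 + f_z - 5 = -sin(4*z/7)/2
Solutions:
 f(z) = C1 - z^4/4 + 2*z^3/27 + 5*z + 7*cos(4*z/7)/8


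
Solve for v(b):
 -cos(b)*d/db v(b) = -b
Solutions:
 v(b) = C1 + Integral(b/cos(b), b)


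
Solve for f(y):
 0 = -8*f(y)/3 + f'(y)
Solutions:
 f(y) = C1*exp(8*y/3)


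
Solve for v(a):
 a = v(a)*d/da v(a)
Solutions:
 v(a) = -sqrt(C1 + a^2)
 v(a) = sqrt(C1 + a^2)


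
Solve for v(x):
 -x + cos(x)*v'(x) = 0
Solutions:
 v(x) = C1 + Integral(x/cos(x), x)


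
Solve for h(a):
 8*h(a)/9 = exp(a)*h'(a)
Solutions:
 h(a) = C1*exp(-8*exp(-a)/9)


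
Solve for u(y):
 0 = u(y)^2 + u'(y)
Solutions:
 u(y) = 1/(C1 + y)


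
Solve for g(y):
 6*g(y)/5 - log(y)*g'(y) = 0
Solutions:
 g(y) = C1*exp(6*li(y)/5)


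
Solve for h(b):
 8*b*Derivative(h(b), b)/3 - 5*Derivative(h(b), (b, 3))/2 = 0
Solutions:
 h(b) = C1 + Integral(C2*airyai(2*15^(2/3)*2^(1/3)*b/15) + C3*airybi(2*15^(2/3)*2^(1/3)*b/15), b)


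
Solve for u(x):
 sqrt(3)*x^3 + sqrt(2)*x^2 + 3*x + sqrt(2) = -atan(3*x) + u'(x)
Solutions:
 u(x) = C1 + sqrt(3)*x^4/4 + sqrt(2)*x^3/3 + 3*x^2/2 + x*atan(3*x) + sqrt(2)*x - log(9*x^2 + 1)/6


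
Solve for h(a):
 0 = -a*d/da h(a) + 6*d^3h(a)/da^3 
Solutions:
 h(a) = C1 + Integral(C2*airyai(6^(2/3)*a/6) + C3*airybi(6^(2/3)*a/6), a)


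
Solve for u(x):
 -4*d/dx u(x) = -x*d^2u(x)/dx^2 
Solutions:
 u(x) = C1 + C2*x^5


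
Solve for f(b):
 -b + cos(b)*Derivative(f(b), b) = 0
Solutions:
 f(b) = C1 + Integral(b/cos(b), b)


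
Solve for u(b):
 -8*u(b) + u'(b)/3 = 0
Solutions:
 u(b) = C1*exp(24*b)


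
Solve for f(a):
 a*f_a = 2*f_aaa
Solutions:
 f(a) = C1 + Integral(C2*airyai(2^(2/3)*a/2) + C3*airybi(2^(2/3)*a/2), a)


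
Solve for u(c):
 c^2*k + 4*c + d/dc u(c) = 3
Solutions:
 u(c) = C1 - c^3*k/3 - 2*c^2 + 3*c
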